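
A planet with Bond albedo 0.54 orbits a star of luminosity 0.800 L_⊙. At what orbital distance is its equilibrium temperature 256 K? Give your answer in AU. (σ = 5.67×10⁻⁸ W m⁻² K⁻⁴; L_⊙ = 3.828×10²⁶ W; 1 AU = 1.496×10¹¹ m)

d ≈ 0.717 AU

L = 0.800 × 3.828×10²⁶ = 3.06×10²⁶ W.
From T_eq⁴ = L(1−A)/(16πσd²): d = √[L(1−A)/(16πσT_eq⁴)].
d = √[3.06×10²⁶ × 0.46 / (16π × 5.67×10⁻⁸ × (256)⁴)] = 1.07×10¹¹ m = 0.717 AU.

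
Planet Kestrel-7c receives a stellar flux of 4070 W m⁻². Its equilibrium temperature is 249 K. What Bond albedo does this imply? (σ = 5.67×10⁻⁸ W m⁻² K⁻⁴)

From T_eq⁴ = S(1−A)/(4σ): 1−A = 4σT_eq⁴/S.
1−A = 4 × 5.67×10⁻⁸ × (249)⁴ / 4070 = 0.214.

A ≈ 0.79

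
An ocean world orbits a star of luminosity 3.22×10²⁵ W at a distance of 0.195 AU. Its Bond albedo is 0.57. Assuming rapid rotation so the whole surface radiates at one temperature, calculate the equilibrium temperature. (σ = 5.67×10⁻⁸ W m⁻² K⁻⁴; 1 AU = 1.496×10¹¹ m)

T_eq ≈ 275 K

d = 0.195 AU = 2.92×10¹⁰ m.
Flux: S = L/(4πd²) = 3.22×10²⁵/(4π×(2.92×10¹⁰)²) = 3010 W m⁻².
Energy balance: absorbed = emitted ⇒ πR²·S(1−A) = 4πR²·σT_eq⁴, so T_eq⁴ = S(1−A)/(4σ).
T_eq = [3010 × 0.43 / (4 × 5.67×10⁻⁸)]^(1/4) = (5.71×10⁹)^(1/4) = 275 K.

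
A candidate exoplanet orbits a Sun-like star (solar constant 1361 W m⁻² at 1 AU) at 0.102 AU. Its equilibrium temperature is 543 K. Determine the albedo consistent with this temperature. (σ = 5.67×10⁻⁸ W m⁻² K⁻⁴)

Flux at 0.102 AU: S = 1361/0.102² = 1.31×10⁵ W m⁻².
From T_eq⁴ = S(1−A)/(4σ): 1−A = 4σT_eq⁴/S.
1−A = 4 × 5.67×10⁻⁸ × (543)⁴ / 1.31×10⁵ = 0.151.

A ≈ 0.85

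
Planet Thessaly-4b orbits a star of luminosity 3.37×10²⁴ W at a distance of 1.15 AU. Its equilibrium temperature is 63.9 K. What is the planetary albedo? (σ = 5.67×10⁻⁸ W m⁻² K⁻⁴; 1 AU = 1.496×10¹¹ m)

A ≈ 0.58

d = 1.15 AU = 1.72×10¹¹ m.
Flux: S = L/(4πd²) = 3.37×10²⁴/(4π×(1.72×10¹¹)²) = 9.06 W m⁻².
From T_eq⁴ = S(1−A)/(4σ): 1−A = 4σT_eq⁴/S.
1−A = 4 × 5.67×10⁻⁸ × (63.9)⁴ / 9.06 = 0.417.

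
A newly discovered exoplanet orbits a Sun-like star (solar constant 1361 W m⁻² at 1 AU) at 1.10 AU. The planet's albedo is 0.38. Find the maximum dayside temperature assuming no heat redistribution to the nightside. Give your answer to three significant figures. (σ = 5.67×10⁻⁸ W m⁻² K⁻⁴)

Flux at 1.10 AU: S = 1361/1.10² = 1120 W m⁻².
With no redistribution each surface element balances locally: S(1−A) = σT⁴.
T = [1120 × 0.62 / 5.67×10⁻⁸]^(1/4) = (1.23×10¹⁰)^(1/4) = 333 K.

T_ss ≈ 333 K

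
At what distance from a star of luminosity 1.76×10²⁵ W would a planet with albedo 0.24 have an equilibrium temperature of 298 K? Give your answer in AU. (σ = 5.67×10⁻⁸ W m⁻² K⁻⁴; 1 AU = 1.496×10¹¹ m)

From T_eq⁴ = L(1−A)/(16πσd²): d = √[L(1−A)/(16πσT_eq⁴)].
d = √[1.76×10²⁵ × 0.76 / (16π × 5.67×10⁻⁸ × (298)⁴)] = 2.44×10¹⁰ m = 0.163 AU.

d ≈ 0.163 AU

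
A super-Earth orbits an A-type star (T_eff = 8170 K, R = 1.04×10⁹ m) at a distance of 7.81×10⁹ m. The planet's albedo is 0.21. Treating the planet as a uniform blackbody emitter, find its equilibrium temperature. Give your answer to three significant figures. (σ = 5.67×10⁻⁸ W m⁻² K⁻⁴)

T_eq ≈ 1990 K

L = 4πR_⋆²σT_⋆⁴ = 4π(1.04×10⁹)² × 5.67×10⁻⁸ × (8170)⁴ = 3.43×10²⁷ W.
S = L/(4πd²) = 4.48×10⁶ W m⁻².
Energy balance: absorbed = emitted ⇒ πR²·S(1−A) = 4πR²·σT_eq⁴, so T_eq⁴ = S(1−A)/(4σ).
T_eq = [4.48×10⁶ × 0.79 / (4 × 5.67×10⁻⁸)]^(1/4) = (1.56×10¹³)^(1/4) = 1990 K.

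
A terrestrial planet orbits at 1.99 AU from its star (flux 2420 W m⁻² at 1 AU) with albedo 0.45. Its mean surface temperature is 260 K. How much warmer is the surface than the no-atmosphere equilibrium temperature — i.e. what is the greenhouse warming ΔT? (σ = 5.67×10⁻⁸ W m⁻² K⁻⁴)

S = 2420/1.99² = 611.1 W m⁻².
T_eq = [S(1−A)/(4σ)]^(1/4) = [611.1×0.55/(4×5.67×10⁻⁸)]^(1/4) = 196.2 K.
ΔT = T_surf − T_eq = 260 − 196.2.

ΔT ≈ 63.8 K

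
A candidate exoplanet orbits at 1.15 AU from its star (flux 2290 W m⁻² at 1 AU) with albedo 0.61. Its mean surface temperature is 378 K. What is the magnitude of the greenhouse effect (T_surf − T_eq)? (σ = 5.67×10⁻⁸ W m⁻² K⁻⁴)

ΔT ≈ 144.4 K

S = 2290/1.15² = 1732 W m⁻².
T_eq = [S(1−A)/(4σ)]^(1/4) = [1732×0.39/(4×5.67×10⁻⁸)]^(1/4) = 233.6 K.
ΔT = T_surf − T_eq = 378 − 233.6.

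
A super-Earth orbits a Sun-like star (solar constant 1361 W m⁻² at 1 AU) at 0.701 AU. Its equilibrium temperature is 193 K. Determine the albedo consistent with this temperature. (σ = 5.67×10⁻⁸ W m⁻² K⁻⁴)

A ≈ 0.89

Flux at 0.701 AU: S = 1361/0.701² = 2770 W m⁻².
From T_eq⁴ = S(1−A)/(4σ): 1−A = 4σT_eq⁴/S.
1−A = 4 × 5.67×10⁻⁸ × (193)⁴ / 2770 = 0.114.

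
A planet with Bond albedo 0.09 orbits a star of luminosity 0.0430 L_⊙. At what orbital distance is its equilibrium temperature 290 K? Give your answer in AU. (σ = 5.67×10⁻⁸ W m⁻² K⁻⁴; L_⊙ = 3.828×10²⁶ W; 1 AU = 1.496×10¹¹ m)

d ≈ 0.182 AU

L = 0.0430 × 3.828×10²⁶ = 1.65×10²⁵ W.
From T_eq⁴ = L(1−A)/(16πσd²): d = √[L(1−A)/(16πσT_eq⁴)].
d = √[1.65×10²⁵ × 0.91 / (16π × 5.67×10⁻⁸ × (290)⁴)] = 2.73×10¹⁰ m = 0.182 AU.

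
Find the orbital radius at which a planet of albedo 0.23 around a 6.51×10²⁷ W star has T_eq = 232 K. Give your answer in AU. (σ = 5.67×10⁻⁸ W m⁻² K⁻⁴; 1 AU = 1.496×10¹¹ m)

From T_eq⁴ = L(1−A)/(16πσd²): d = √[L(1−A)/(16πσT_eq⁴)].
d = √[6.51×10²⁷ × 0.77 / (16π × 5.67×10⁻⁸ × (232)⁴)] = 7.79×10¹¹ m = 5.21 AU.

d ≈ 5.21 AU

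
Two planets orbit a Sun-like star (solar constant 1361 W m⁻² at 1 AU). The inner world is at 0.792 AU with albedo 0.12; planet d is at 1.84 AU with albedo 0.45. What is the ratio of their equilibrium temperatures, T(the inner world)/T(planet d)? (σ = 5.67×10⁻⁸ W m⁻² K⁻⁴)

T_eq = [S₀(1−A)/(4σd²)]^(1/4), so T ∝ (1−A)^(1/4) / √d.
T₁ = [1361×0.88/(4×5.67×10⁻⁸×0.792²)]^(1/4) = 302.91 K.
T₂ = [1361×0.55/(4×5.67×10⁻⁸×1.84²)]^(1/4) = 176.70 K.

T₁/T₂ ≈ 1.714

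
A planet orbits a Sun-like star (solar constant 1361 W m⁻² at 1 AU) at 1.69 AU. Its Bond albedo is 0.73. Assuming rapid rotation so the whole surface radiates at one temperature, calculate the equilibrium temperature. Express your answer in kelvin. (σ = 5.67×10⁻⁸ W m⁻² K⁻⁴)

Flux at 1.69 AU: S = 1361/1.69² = 477 W m⁻².
Energy balance: absorbed = emitted ⇒ πR²·S(1−A) = 4πR²·σT_eq⁴, so T_eq⁴ = S(1−A)/(4σ).
T_eq = [477 × 0.27 / (4 × 5.67×10⁻⁸)]^(1/4) = (5.67×10⁸)^(1/4) = 154 K.

T_eq ≈ 154 K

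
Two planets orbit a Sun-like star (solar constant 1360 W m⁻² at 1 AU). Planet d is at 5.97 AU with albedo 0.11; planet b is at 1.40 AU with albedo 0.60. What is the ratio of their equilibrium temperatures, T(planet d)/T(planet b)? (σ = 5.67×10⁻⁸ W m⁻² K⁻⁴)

T_eq = [S₀(1−A)/(4σd²)]^(1/4), so T ∝ (1−A)^(1/4) / √d.
T₁ = [1360×0.89/(4×5.67×10⁻⁸×5.97²)]^(1/4) = 110.62 K.
T₂ = [1360×0.40/(4×5.67×10⁻⁸×1.40²)]^(1/4) = 187.04 K.

T₁/T₂ ≈ 0.591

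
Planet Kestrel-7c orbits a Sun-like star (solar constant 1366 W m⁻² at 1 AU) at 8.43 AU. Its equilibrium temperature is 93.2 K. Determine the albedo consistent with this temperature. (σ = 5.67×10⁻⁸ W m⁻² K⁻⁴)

A ≈ 0.11

Flux at 8.43 AU: S = 1366/8.43² = 19.2 W m⁻².
From T_eq⁴ = S(1−A)/(4σ): 1−A = 4σT_eq⁴/S.
1−A = 4 × 5.67×10⁻⁸ × (93.2)⁴ / 19.2 = 0.890.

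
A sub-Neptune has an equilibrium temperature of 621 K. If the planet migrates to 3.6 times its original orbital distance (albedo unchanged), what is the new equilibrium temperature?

T_eq ∝ L^(1/4) · d^(−1/2).
T′ = 621 / 3.6^(1/2) = 327 K.

T_eq ≈ 327 K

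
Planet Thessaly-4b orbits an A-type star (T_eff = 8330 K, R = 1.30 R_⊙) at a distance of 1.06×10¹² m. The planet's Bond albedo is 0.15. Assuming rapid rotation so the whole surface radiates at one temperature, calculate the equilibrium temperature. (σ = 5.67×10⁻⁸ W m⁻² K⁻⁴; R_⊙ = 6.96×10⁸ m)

T_eq ≈ 165 K

R_⋆ = 1.30 × 6.96×10⁸ = 9.05×10⁸ m.
L = 4πR_⋆²σT_⋆⁴ = 4π(9.05×10⁸)² × 5.67×10⁻⁸ × (8330)⁴ = 2.81×10²⁷ W.
S = L/(4πd²) = 199 W m⁻².
Energy balance: absorbed = emitted ⇒ πR²·S(1−A) = 4πR²·σT_eq⁴, so T_eq⁴ = S(1−A)/(4σ).
T_eq = [199 × 0.85 / (4 × 5.67×10⁻⁸)]^(1/4) = (7.45×10⁸)^(1/4) = 165 K.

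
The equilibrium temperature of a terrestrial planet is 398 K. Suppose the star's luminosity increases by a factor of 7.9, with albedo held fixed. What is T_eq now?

T_eq ∝ L^(1/4) · d^(−1/2).
T′ = 398 × 7.9^(1/4) = 667 K.

T_eq ≈ 667 K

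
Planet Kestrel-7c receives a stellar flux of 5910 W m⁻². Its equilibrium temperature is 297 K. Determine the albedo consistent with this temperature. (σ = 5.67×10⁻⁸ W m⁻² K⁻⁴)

From T_eq⁴ = S(1−A)/(4σ): 1−A = 4σT_eq⁴/S.
1−A = 4 × 5.67×10⁻⁸ × (297)⁴ / 5910 = 0.299.

A ≈ 0.70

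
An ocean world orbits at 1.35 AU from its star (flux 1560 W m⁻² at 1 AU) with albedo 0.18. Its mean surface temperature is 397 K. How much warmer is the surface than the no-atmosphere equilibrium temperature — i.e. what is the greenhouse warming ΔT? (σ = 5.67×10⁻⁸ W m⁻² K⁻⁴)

S = 1560/1.35² = 856.0 W m⁻².
T_eq = [S(1−A)/(4σ)]^(1/4) = [856.0×0.82/(4×5.67×10⁻⁸)]^(1/4) = 235.9 K.
ΔT = T_surf − T_eq = 397 − 235.9.

ΔT ≈ 161.1 K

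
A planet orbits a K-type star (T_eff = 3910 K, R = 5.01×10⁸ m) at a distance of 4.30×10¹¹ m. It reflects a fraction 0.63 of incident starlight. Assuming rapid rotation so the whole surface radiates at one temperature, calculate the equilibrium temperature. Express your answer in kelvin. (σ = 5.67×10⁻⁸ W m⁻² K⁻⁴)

T_eq ≈ 73.6 K

L = 4πR_⋆²σT_⋆⁴ = 4π(5.01×10⁸)² × 5.67×10⁻⁸ × (3910)⁴ = 4.18×10²⁵ W.
S = L/(4πd²) = 18.0 W m⁻².
Energy balance: absorbed = emitted ⇒ πR²·S(1−A) = 4πR²·σT_eq⁴, so T_eq⁴ = S(1−A)/(4σ).
T_eq = [18.0 × 0.37 / (4 × 5.67×10⁻⁸)]^(1/4) = (2.93×10⁷)^(1/4) = 73.6 K.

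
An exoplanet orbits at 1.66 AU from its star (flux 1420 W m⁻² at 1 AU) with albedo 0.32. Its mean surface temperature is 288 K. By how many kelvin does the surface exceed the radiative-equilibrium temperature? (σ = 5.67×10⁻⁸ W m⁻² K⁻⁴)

S = 1420/1.66² = 515.3 W m⁻².
T_eq = [S(1−A)/(4σ)]^(1/4) = [515.3×0.68/(4×5.67×10⁻⁸)]^(1/4) = 198.3 K.
ΔT = T_surf − T_eq = 288 − 198.3.

ΔT ≈ 89.7 K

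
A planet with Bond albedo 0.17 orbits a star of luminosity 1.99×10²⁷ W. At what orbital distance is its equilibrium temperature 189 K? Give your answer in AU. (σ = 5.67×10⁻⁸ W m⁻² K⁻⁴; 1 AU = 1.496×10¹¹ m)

From T_eq⁴ = L(1−A)/(16πσd²): d = √[L(1−A)/(16πσT_eq⁴)].
d = √[1.99×10²⁷ × 0.83 / (16π × 5.67×10⁻⁸ × (189)⁴)] = 6.74×10¹¹ m = 4.50 AU.

d ≈ 4.50 AU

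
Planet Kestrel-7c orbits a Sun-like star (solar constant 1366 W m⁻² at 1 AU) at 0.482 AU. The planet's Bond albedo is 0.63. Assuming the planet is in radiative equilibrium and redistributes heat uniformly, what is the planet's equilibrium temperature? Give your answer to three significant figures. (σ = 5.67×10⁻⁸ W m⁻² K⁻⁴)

T_eq ≈ 313 K

Flux at 0.482 AU: S = 1366/0.482² = 5880 W m⁻².
Energy balance: absorbed = emitted ⇒ πR²·S(1−A) = 4πR²·σT_eq⁴, so T_eq⁴ = S(1−A)/(4σ).
T_eq = [5880 × 0.37 / (4 × 5.67×10⁻⁸)]^(1/4) = (9.59×10⁹)^(1/4) = 313 K.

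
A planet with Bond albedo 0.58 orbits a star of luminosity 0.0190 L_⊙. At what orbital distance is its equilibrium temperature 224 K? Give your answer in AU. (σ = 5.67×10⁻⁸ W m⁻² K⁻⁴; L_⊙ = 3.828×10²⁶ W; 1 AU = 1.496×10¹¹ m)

d ≈ 0.138 AU

L = 0.0190 × 3.828×10²⁶ = 7.27×10²⁴ W.
From T_eq⁴ = L(1−A)/(16πσd²): d = √[L(1−A)/(16πσT_eq⁴)].
d = √[7.27×10²⁴ × 0.42 / (16π × 5.67×10⁻⁸ × (224)⁴)] = 2.06×10¹⁰ m = 0.138 AU.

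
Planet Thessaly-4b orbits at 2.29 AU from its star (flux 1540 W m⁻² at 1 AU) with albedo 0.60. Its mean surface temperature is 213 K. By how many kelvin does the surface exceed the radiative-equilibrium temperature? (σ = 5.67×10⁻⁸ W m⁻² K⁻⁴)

ΔT ≈ 62.1 K

S = 1540/2.29² = 293.7 W m⁻².
T_eq = [S(1−A)/(4σ)]^(1/4) = [293.7×0.40/(4×5.67×10⁻⁸)]^(1/4) = 150.9 K.
ΔT = T_surf − T_eq = 213 − 150.9.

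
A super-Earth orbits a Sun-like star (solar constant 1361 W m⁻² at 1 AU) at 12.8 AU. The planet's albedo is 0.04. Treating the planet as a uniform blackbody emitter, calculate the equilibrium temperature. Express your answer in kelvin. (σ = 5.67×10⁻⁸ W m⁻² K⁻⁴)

Flux at 12.8 AU: S = 1361/12.8² = 8.31 W m⁻².
Energy balance: absorbed = emitted ⇒ πR²·S(1−A) = 4πR²·σT_eq⁴, so T_eq⁴ = S(1−A)/(4σ).
T_eq = [8.31 × 0.96 / (4 × 5.67×10⁻⁸)]^(1/4) = (3.52×10⁷)^(1/4) = 77.0 K.

T_eq ≈ 77.0 K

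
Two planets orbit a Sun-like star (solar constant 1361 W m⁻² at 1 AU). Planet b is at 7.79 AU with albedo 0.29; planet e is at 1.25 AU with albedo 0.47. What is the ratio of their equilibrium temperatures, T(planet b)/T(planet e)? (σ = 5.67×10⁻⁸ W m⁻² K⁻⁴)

T₁/T₂ ≈ 0.431

T_eq = [S₀(1−A)/(4σd²)]^(1/4), so T ∝ (1−A)^(1/4) / √d.
T₁ = [1361×0.71/(4×5.67×10⁻⁸×7.79²)]^(1/4) = 91.54 K.
T₂ = [1361×0.53/(4×5.67×10⁻⁸×1.25²)]^(1/4) = 212.41 K.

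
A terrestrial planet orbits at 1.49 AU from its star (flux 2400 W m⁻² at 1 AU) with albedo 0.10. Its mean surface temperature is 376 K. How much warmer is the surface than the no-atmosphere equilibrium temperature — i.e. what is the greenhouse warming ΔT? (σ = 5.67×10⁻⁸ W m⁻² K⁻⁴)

ΔT ≈ 120.1 K

S = 2400/1.49² = 1081 W m⁻².
T_eq = [S(1−A)/(4σ)]^(1/4) = [1081×0.90/(4×5.67×10⁻⁸)]^(1/4) = 255.9 K.
ΔT = T_surf − T_eq = 376 − 255.9.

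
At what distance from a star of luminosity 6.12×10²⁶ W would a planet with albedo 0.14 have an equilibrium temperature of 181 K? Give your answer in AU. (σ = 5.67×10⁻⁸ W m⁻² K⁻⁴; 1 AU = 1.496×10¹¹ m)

d ≈ 2.77 AU

From T_eq⁴ = L(1−A)/(16πσd²): d = √[L(1−A)/(16πσT_eq⁴)].
d = √[6.12×10²⁶ × 0.86 / (16π × 5.67×10⁻⁸ × (181)⁴)] = 4.15×10¹¹ m = 2.77 AU.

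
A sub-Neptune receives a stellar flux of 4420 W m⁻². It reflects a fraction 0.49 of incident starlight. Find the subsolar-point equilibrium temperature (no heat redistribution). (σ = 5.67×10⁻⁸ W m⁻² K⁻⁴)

At the subsolar point the surface absorbs S(1−A) and emits σT⁴ per unit area — no factor of 4, since only the local patch is in balance.
T = [4420 × 0.51 / 5.67×10⁻⁸]^(1/4) = (3.98×10¹⁰)^(1/4) = 447 K.

T_ss ≈ 447 K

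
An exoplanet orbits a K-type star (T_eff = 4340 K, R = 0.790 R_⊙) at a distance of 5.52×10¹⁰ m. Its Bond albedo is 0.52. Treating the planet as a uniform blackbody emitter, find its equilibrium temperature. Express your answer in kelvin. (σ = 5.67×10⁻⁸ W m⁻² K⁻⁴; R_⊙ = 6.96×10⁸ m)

R_⋆ = 0.790 × 6.96×10⁸ = 5.50×10⁸ m.
L = 4πR_⋆²σT_⋆⁴ = 4π(5.50×10⁸)² × 5.67×10⁻⁸ × (4340)⁴ = 7.64×10²⁵ W.
S = L/(4πd²) = 2000 W m⁻².
Energy balance: absorbed = emitted ⇒ πR²·S(1−A) = 4πR²·σT_eq⁴, so T_eq⁴ = S(1−A)/(4σ).
T_eq = [2000 × 0.48 / (4 × 5.67×10⁻⁸)]^(1/4) = (4.22×10⁹)^(1/4) = 255 K.

T_eq ≈ 255 K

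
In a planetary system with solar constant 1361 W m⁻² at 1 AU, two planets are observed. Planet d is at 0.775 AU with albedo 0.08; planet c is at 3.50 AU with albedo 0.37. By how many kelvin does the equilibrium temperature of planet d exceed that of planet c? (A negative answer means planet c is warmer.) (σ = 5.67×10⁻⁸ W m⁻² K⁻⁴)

ΔT ≈ 177.1 K

T_eq = [S₀(1−A)/(4σd²)]^(1/4), so T ∝ (1−A)^(1/4) / √d.
T₁ = [1361×0.92/(4×5.67×10⁻⁸×0.775²)]^(1/4) = 309.63 K.
T₂ = [1361×0.63/(4×5.67×10⁻⁸×3.50²)]^(1/4) = 132.54 K.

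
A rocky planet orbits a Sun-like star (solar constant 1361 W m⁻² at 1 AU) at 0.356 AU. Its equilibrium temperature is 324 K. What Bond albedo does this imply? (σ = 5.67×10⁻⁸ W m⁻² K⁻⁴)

A ≈ 0.77

Flux at 0.356 AU: S = 1361/0.356² = 1.07×10⁴ W m⁻².
From T_eq⁴ = S(1−A)/(4σ): 1−A = 4σT_eq⁴/S.
1−A = 4 × 5.67×10⁻⁸ × (324)⁴ / 1.07×10⁴ = 0.233.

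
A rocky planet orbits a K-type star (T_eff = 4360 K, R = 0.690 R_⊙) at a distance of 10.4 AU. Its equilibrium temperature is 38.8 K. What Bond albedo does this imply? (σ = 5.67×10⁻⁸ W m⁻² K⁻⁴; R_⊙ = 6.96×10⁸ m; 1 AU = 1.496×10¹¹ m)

R_⋆ = 0.690 × 6.96×10⁸ = 4.80×10⁸ m.
d = 10.4 AU = 1.56×10¹² m.
L = 4πR_⋆²σT_⋆⁴ = 4π(4.80×10⁸)² × 5.67×10⁻⁸ × (4360)⁴ = 5.94×10²⁵ W.
S = L/(4πd²) = 1.95 W m⁻².
From T_eq⁴ = S(1−A)/(4σ): 1−A = 4σT_eq⁴/S.
1−A = 4 × 5.67×10⁻⁸ × (38.8)⁴ / 1.95 = 0.263.

A ≈ 0.74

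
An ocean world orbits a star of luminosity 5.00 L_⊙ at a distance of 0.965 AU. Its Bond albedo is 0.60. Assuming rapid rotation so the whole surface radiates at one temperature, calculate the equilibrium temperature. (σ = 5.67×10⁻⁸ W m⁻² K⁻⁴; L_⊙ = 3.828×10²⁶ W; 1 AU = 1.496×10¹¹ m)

d = 0.965 AU = 1.44×10¹¹ m.
L = 5.00 × 3.828×10²⁶ = 1.91×10²⁷ W.
Flux: S = L/(4πd²) = 1.91×10²⁷/(4π×(1.44×10¹¹)²) = 7310 W m⁻².
Energy balance: absorbed = emitted ⇒ πR²·S(1−A) = 4πR²·σT_eq⁴, so T_eq⁴ = S(1−A)/(4σ).
T_eq = [7310 × 0.40 / (4 × 5.67×10⁻⁸)]^(1/4) = (1.29×10¹⁰)^(1/4) = 337 K.

T_eq ≈ 337 K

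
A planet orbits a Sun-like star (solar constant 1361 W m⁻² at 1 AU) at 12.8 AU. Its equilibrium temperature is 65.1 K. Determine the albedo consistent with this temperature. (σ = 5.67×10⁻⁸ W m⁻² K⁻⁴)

Flux at 12.8 AU: S = 1361/12.8² = 8.31 W m⁻².
From T_eq⁴ = S(1−A)/(4σ): 1−A = 4σT_eq⁴/S.
1−A = 4 × 5.67×10⁻⁸ × (65.1)⁴ / 8.31 = 0.490.

A ≈ 0.51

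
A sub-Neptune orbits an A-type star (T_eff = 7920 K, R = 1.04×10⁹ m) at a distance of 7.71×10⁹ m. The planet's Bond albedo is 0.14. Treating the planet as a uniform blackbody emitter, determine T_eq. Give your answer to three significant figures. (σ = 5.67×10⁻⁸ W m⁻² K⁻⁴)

L = 4πR_⋆²σT_⋆⁴ = 4π(1.04×10⁹)² × 5.67×10⁻⁸ × (7920)⁴ = 3.03×10²⁷ W.
S = L/(4πd²) = 4.06×10⁶ W m⁻².
Energy balance: absorbed = emitted ⇒ πR²·S(1−A) = 4πR²·σT_eq⁴, so T_eq⁴ = S(1−A)/(4σ).
T_eq = [4.06×10⁶ × 0.86 / (4 × 5.67×10⁻⁸)]^(1/4) = (1.54×10¹³)^(1/4) = 1980 K.

T_eq ≈ 1980 K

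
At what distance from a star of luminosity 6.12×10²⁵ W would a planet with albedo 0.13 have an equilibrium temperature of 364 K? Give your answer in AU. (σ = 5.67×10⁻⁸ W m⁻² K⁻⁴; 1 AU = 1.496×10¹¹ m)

d ≈ 0.218 AU

From T_eq⁴ = L(1−A)/(16πσd²): d = √[L(1−A)/(16πσT_eq⁴)].
d = √[6.12×10²⁵ × 0.87 / (16π × 5.67×10⁻⁸ × (364)⁴)] = 3.26×10¹⁰ m = 0.218 AU.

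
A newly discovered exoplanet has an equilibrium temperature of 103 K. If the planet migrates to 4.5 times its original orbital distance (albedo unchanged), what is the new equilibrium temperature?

T_eq ∝ L^(1/4) · d^(−1/2).
T′ = 103 / 4.5^(1/2) = 48.6 K.

T_eq ≈ 48.6 K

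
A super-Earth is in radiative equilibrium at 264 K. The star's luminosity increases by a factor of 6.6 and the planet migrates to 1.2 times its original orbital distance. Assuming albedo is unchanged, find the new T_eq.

T_eq ∝ L^(1/4) · d^(−1/2).
T′ = 264 × 6.6^(1/4) / 1.2^(1/2) = 386 K.

T_eq ≈ 386 K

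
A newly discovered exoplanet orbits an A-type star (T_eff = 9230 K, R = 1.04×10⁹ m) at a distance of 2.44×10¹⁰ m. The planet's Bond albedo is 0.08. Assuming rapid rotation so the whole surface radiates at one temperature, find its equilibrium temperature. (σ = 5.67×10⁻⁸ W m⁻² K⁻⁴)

T_eq ≈ 1320 K

L = 4πR_⋆²σT_⋆⁴ = 4π(1.04×10⁹)² × 5.67×10⁻⁸ × (9230)⁴ = 5.59×10²⁷ W.
S = L/(4πd²) = 7.48×10⁵ W m⁻².
Energy balance: absorbed = emitted ⇒ πR²·S(1−A) = 4πR²·σT_eq⁴, so T_eq⁴ = S(1−A)/(4σ).
T_eq = [7.48×10⁵ × 0.92 / (4 × 5.67×10⁻⁸)]^(1/4) = (3.03×10¹²)^(1/4) = 1320 K.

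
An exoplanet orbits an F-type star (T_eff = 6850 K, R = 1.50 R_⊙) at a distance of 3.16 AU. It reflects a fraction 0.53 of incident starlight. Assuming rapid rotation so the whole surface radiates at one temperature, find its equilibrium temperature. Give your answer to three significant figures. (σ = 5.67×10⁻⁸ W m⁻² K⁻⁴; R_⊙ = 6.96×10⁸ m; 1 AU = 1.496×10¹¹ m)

R_⋆ = 1.50 × 6.96×10⁸ = 1.04×10⁹ m.
d = 3.16 AU = 4.73×10¹¹ m.
L = 4πR_⋆²σT_⋆⁴ = 4π(1.04×10⁹)² × 5.67×10⁻⁸ × (6850)⁴ = 1.71×10²⁷ W.
S = L/(4πd²) = 609 W m⁻².
Energy balance: absorbed = emitted ⇒ πR²·S(1−A) = 4πR²·σT_eq⁴, so T_eq⁴ = S(1−A)/(4σ).
T_eq = [609 × 0.47 / (4 × 5.67×10⁻⁸)]^(1/4) = (1.26×10⁹)^(1/4) = 188 K.

T_eq ≈ 188 K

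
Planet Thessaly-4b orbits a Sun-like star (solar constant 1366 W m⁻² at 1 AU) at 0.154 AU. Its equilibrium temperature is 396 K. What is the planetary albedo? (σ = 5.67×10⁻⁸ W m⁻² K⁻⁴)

A ≈ 0.90

Flux at 0.154 AU: S = 1366/0.154² = 5.76×10⁴ W m⁻².
From T_eq⁴ = S(1−A)/(4σ): 1−A = 4σT_eq⁴/S.
1−A = 4 × 5.67×10⁻⁸ × (396)⁴ / 5.76×10⁴ = 0.097.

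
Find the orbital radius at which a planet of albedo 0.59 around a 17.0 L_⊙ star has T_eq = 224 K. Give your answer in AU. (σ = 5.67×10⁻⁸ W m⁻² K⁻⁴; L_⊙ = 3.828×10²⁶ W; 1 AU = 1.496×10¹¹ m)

L = 17.0 × 3.828×10²⁶ = 6.51×10²⁷ W.
From T_eq⁴ = L(1−A)/(16πσd²): d = √[L(1−A)/(16πσT_eq⁴)].
d = √[6.51×10²⁷ × 0.41 / (16π × 5.67×10⁻⁸ × (224)⁴)] = 6.10×10¹¹ m = 4.08 AU.

d ≈ 4.08 AU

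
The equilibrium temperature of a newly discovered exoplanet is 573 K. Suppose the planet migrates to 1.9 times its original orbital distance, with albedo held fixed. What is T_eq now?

T_eq ≈ 416 K

T_eq ∝ L^(1/4) · d^(−1/2).
T′ = 573 / 1.9^(1/2) = 416 K.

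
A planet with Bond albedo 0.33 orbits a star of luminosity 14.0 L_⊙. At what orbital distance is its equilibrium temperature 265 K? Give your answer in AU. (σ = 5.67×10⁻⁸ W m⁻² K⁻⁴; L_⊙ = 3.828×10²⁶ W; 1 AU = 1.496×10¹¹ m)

L = 14.0 × 3.828×10²⁶ = 5.36×10²⁷ W.
From T_eq⁴ = L(1−A)/(16πσd²): d = √[L(1−A)/(16πσT_eq⁴)].
d = √[5.36×10²⁷ × 0.67 / (16π × 5.67×10⁻⁸ × (265)⁴)] = 5.05×10¹¹ m = 3.38 AU.

d ≈ 3.38 AU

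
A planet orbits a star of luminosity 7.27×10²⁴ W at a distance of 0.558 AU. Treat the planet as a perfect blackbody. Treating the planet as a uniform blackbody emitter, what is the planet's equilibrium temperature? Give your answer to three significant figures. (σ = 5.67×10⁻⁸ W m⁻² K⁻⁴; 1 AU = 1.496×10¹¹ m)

d = 0.558 AU = 8.35×10¹⁰ m.
Flux: S = L/(4πd²) = 7.27×10²⁴/(4π×(8.35×10¹⁰)²) = 83.0 W m⁻².
Energy balance: absorbed = emitted ⇒ πR²·S(1−A) = 4πR²·σT_eq⁴, so T_eq⁴ = S(1−A)/(4σ).
T_eq = [83.0 × 1.00 / (4 × 5.67×10⁻⁸)]^(1/4) = (3.66×10⁸)^(1/4) = 138 K.

T_eq ≈ 138 K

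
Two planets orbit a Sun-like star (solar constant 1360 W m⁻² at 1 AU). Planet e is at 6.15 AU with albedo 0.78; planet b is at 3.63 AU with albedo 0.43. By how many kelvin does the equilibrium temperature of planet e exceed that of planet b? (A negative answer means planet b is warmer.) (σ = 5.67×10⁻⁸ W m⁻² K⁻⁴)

T_eq = [S₀(1−A)/(4σd²)]^(1/4), so T ∝ (1−A)^(1/4) / √d.
T₁ = [1360×0.22/(4×5.67×10⁻⁸×6.15²)]^(1/4) = 76.85 K.
T₂ = [1360×0.57/(4×5.67×10⁻⁸×3.63²)]^(1/4) = 126.91 K.

ΔT ≈ -50.1 K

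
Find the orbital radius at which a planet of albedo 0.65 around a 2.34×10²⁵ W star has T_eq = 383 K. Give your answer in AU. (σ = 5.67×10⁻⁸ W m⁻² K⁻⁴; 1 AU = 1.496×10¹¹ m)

d ≈ 0.0772 AU

From T_eq⁴ = L(1−A)/(16πσd²): d = √[L(1−A)/(16πσT_eq⁴)].
d = √[2.34×10²⁵ × 0.35 / (16π × 5.67×10⁻⁸ × (383)⁴)] = 1.16×10¹⁰ m = 0.0772 AU.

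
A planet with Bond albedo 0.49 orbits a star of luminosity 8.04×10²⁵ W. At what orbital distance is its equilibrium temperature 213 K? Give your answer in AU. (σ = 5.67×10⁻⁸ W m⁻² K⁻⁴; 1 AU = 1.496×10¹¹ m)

d ≈ 0.559 AU

From T_eq⁴ = L(1−A)/(16πσd²): d = √[L(1−A)/(16πσT_eq⁴)].
d = √[8.04×10²⁵ × 0.51 / (16π × 5.67×10⁻⁸ × (213)⁴)] = 8.36×10¹⁰ m = 0.559 AU.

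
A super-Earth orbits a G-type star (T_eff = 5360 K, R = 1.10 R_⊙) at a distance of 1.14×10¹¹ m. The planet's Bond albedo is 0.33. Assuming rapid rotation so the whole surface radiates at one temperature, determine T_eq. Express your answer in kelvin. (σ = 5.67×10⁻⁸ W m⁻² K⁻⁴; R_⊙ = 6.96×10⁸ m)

T_eq ≈ 281 K

R_⋆ = 1.10 × 6.96×10⁸ = 7.66×10⁸ m.
L = 4πR_⋆²σT_⋆⁴ = 4π(7.66×10⁸)² × 5.67×10⁻⁸ × (5360)⁴ = 3.45×10²⁶ W.
S = L/(4πd²) = 2110 W m⁻².
Energy balance: absorbed = emitted ⇒ πR²·S(1−A) = 4πR²·σT_eq⁴, so T_eq⁴ = S(1−A)/(4σ).
T_eq = [2110 × 0.67 / (4 × 5.67×10⁻⁸)]^(1/4) = (6.24×10⁹)^(1/4) = 281 K.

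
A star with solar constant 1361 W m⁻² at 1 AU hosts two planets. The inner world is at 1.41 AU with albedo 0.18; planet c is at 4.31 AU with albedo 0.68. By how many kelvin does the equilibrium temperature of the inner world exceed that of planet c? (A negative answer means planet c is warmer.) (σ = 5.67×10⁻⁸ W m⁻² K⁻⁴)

ΔT ≈ 122.2 K

T_eq = [S₀(1−A)/(4σd²)]^(1/4), so T ∝ (1−A)^(1/4) / √d.
T₁ = [1361×0.82/(4×5.67×10⁻⁸×1.41²)]^(1/4) = 223.05 K.
T₂ = [1361×0.32/(4×5.67×10⁻⁸×4.31²)]^(1/4) = 100.83 K.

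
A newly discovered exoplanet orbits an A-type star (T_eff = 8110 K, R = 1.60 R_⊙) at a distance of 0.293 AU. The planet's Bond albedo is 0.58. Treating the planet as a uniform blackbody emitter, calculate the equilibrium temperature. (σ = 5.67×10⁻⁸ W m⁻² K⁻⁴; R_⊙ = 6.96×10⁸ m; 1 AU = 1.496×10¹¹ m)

T_eq ≈ 736 K

R_⋆ = 1.60 × 6.96×10⁸ = 1.11×10⁹ m.
d = 0.293 AU = 4.38×10¹⁰ m.
L = 4πR_⋆²σT_⋆⁴ = 4π(1.11×10⁹)² × 5.67×10⁻⁸ × (8110)⁴ = 3.82×10²⁷ W.
S = L/(4πd²) = 1.58×10⁵ W m⁻².
Energy balance: absorbed = emitted ⇒ πR²·S(1−A) = 4πR²·σT_eq⁴, so T_eq⁴ = S(1−A)/(4σ).
T_eq = [1.58×10⁵ × 0.42 / (4 × 5.67×10⁻⁸)]^(1/4) = (2.93×10¹¹)^(1/4) = 736 K.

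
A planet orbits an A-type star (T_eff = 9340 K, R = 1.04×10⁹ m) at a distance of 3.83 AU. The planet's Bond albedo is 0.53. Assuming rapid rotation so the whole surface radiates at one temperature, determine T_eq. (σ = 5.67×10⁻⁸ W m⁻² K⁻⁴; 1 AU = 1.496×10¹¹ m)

d = 3.83 AU = 5.73×10¹¹ m.
L = 4πR_⋆²σT_⋆⁴ = 4π(1.04×10⁹)² × 5.67×10⁻⁸ × (9340)⁴ = 5.86×10²⁷ W.
S = L/(4πd²) = 1420 W m⁻².
Energy balance: absorbed = emitted ⇒ πR²·S(1−A) = 4πR²·σT_eq⁴, so T_eq⁴ = S(1−A)/(4σ).
T_eq = [1420 × 0.47 / (4 × 5.67×10⁻⁸)]^(1/4) = (2.95×10⁹)^(1/4) = 233 K.

T_eq ≈ 233 K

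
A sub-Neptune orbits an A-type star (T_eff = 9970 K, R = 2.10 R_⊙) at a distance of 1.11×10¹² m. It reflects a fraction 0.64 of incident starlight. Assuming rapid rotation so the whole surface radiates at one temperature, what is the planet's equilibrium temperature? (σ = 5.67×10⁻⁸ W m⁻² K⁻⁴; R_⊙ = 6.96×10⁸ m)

T_eq ≈ 198 K

R_⋆ = 2.10 × 6.96×10⁸ = 1.46×10⁹ m.
L = 4πR_⋆²σT_⋆⁴ = 4π(1.46×10⁹)² × 5.67×10⁻⁸ × (9970)⁴ = 1.50×10²⁸ W.
S = L/(4πd²) = 971 W m⁻².
Energy balance: absorbed = emitted ⇒ πR²·S(1−A) = 4πR²·σT_eq⁴, so T_eq⁴ = S(1−A)/(4σ).
T_eq = [971 × 0.36 / (4 × 5.67×10⁻⁸)]^(1/4) = (1.54×10⁹)^(1/4) = 198 K.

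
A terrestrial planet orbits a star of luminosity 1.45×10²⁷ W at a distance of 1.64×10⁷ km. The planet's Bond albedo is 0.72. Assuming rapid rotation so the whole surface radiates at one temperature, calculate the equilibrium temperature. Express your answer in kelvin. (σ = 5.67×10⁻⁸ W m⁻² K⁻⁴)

T_eq ≈ 853 K

d = 1.64×10⁷ km = 1.64×10¹⁰ m.
Flux: S = L/(4πd²) = 1.45×10²⁷/(4π×(1.64×10¹⁰)²) = 4.29×10⁵ W m⁻².
Energy balance: absorbed = emitted ⇒ πR²·S(1−A) = 4πR²·σT_eq⁴, so T_eq⁴ = S(1−A)/(4σ).
T_eq = [4.29×10⁵ × 0.28 / (4 × 5.67×10⁻⁸)]^(1/4) = (5.30×10¹¹)^(1/4) = 853 K.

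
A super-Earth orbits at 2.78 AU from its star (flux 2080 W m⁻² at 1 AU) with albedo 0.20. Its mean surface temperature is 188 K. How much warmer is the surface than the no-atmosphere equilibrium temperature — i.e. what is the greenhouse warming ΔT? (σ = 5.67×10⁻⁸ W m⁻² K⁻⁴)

ΔT ≈ 12.5 K

S = 2080/2.78² = 269.1 W m⁻².
T_eq = [S(1−A)/(4σ)]^(1/4) = [269.1×0.80/(4×5.67×10⁻⁸)]^(1/4) = 175.5 K.
ΔT = T_surf − T_eq = 188 − 175.5.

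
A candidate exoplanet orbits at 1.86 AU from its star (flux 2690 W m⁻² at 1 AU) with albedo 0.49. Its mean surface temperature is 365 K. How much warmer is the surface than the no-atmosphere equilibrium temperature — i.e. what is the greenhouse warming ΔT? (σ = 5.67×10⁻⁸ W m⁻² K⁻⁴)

S = 2690/1.86² = 777.5 W m⁻².
T_eq = [S(1−A)/(4σ)]^(1/4) = [777.5×0.51/(4×5.67×10⁻⁸)]^(1/4) = 204.5 K.
ΔT = T_surf − T_eq = 365 − 204.5.

ΔT ≈ 160.5 K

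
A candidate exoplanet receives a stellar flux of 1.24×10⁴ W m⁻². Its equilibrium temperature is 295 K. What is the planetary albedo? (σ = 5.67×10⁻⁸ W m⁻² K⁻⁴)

From T_eq⁴ = S(1−A)/(4σ): 1−A = 4σT_eq⁴/S.
1−A = 4 × 5.67×10⁻⁸ × (295)⁴ / 1.24×10⁴ = 0.139.

A ≈ 0.86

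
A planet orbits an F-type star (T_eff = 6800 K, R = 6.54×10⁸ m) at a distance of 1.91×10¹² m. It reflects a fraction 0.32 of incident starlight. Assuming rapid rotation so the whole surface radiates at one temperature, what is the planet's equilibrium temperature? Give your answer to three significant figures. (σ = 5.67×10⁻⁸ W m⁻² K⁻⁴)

L = 4πR_⋆²σT_⋆⁴ = 4π(6.54×10⁸)² × 5.67×10⁻⁸ × (6800)⁴ = 6.52×10²⁶ W.
S = L/(4πd²) = 14.2 W m⁻².
Energy balance: absorbed = emitted ⇒ πR²·S(1−A) = 4πR²·σT_eq⁴, so T_eq⁴ = S(1−A)/(4σ).
T_eq = [14.2 × 0.68 / (4 × 5.67×10⁻⁸)]^(1/4) = (4.26×10⁷)^(1/4) = 80.8 K.

T_eq ≈ 80.8 K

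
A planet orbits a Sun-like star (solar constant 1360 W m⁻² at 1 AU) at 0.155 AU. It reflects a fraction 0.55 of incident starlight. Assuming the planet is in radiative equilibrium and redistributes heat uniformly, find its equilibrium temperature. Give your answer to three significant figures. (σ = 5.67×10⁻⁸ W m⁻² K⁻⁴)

Flux at 0.155 AU: S = 1360/0.155² = 5.66×10⁴ W m⁻².
Energy balance: absorbed = emitted ⇒ πR²·S(1−A) = 4πR²·σT_eq⁴, so T_eq⁴ = S(1−A)/(4σ).
T_eq = [5.66×10⁴ × 0.45 / (4 × 5.67×10⁻⁸)]^(1/4) = (1.12×10¹¹)^(1/4) = 579 K.

T_eq ≈ 579 K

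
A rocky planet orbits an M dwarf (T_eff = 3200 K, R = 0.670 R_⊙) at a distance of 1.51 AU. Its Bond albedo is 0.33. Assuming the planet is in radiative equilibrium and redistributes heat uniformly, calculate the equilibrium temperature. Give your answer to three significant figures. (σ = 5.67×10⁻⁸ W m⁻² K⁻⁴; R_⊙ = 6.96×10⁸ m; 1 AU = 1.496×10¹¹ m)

R_⋆ = 0.670 × 6.96×10⁸ = 4.66×10⁸ m.
d = 1.51 AU = 2.26×10¹¹ m.
L = 4πR_⋆²σT_⋆⁴ = 4π(4.66×10⁸)² × 5.67×10⁻⁸ × (3200)⁴ = 1.62×10²⁵ W.
S = L/(4πd²) = 25.3 W m⁻².
Energy balance: absorbed = emitted ⇒ πR²·S(1−A) = 4πR²·σT_eq⁴, so T_eq⁴ = S(1−A)/(4σ).
T_eq = [25.3 × 0.67 / (4 × 5.67×10⁻⁸)]^(1/4) = (7.48×10⁷)^(1/4) = 93.0 K.

T_eq ≈ 93.0 K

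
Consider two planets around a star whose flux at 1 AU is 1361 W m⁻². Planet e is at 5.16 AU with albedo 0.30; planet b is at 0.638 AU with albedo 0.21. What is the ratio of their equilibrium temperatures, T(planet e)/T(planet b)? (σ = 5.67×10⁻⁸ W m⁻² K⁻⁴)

T₁/T₂ ≈ 0.341

T_eq = [S₀(1−A)/(4σd²)]^(1/4), so T ∝ (1−A)^(1/4) / √d.
T₁ = [1361×0.70/(4×5.67×10⁻⁸×5.16²)]^(1/4) = 112.07 K.
T₂ = [1361×0.79/(4×5.67×10⁻⁸×0.638²)]^(1/4) = 328.51 K.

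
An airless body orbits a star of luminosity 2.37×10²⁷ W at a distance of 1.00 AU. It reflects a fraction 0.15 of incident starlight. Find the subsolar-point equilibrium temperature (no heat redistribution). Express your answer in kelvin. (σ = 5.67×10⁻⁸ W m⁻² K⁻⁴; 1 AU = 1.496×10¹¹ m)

T_ss ≈ 596 K

d = 1.00 AU = 1.50×10¹¹ m.
Flux: S = L/(4πd²) = 2.37×10²⁷/(4π×(1.50×10¹¹)²) = 8430 W m⁻².
At the subsolar point the surface absorbs S(1−A) and emits σT⁴ per unit area — no factor of 4, since only the local patch is in balance.
T = [8430 × 0.85 / 5.67×10⁻⁸]^(1/4) = (1.26×10¹¹)^(1/4) = 596 K.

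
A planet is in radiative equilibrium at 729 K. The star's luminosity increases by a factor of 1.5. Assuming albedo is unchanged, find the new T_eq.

T_eq ∝ L^(1/4) · d^(−1/2).
T′ = 729 × 1.5^(1/4) = 807 K.

T_eq ≈ 807 K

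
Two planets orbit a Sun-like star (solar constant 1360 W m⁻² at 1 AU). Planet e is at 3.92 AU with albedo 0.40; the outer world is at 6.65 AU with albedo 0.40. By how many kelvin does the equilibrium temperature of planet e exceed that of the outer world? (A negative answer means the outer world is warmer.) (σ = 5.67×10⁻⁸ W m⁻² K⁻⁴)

ΔT ≈ 28.7 K

T_eq = [S₀(1−A)/(4σd²)]^(1/4), so T ∝ (1−A)^(1/4) / √d.
T₁ = [1360×0.60/(4×5.67×10⁻⁸×3.92²)]^(1/4) = 123.70 K.
T₂ = [1360×0.60/(4×5.67×10⁻⁸×6.65²)]^(1/4) = 94.97 K.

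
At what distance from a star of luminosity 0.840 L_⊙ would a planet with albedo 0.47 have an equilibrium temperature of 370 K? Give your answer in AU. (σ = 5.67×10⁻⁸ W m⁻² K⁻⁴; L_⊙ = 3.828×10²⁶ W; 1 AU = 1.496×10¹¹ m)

d ≈ 0.378 AU

L = 0.840 × 3.828×10²⁶ = 3.22×10²⁶ W.
From T_eq⁴ = L(1−A)/(16πσd²): d = √[L(1−A)/(16πσT_eq⁴)].
d = √[3.22×10²⁶ × 0.53 / (16π × 5.67×10⁻⁸ × (370)⁴)] = 5.65×10¹⁰ m = 0.378 AU.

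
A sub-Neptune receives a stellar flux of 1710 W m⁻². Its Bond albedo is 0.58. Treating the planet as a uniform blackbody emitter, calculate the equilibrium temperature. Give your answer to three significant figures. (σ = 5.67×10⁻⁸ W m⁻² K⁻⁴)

Energy balance: absorbed = emitted ⇒ πR²·S(1−A) = 4πR²·σT_eq⁴, so T_eq⁴ = S(1−A)/(4σ).
T_eq = [1710 × 0.42 / (4 × 5.67×10⁻⁸)]^(1/4) = (3.17×10⁹)^(1/4) = 237 K.

T_eq ≈ 237 K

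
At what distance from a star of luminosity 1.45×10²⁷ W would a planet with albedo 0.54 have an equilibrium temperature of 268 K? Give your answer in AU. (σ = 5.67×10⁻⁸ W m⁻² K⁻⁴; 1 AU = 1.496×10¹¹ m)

d ≈ 1.42 AU

From T_eq⁴ = L(1−A)/(16πσd²): d = √[L(1−A)/(16πσT_eq⁴)].
d = √[1.45×10²⁷ × 0.46 / (16π × 5.67×10⁻⁸ × (268)⁴)] = 2.13×10¹¹ m = 1.42 AU.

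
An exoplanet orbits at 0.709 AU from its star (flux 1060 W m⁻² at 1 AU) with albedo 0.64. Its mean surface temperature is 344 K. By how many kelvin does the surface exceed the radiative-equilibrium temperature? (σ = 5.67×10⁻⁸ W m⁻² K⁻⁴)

ΔT ≈ 103.5 K

S = 1060/0.709² = 2109 W m⁻².
T_eq = [S(1−A)/(4σ)]^(1/4) = [2109×0.36/(4×5.67×10⁻⁸)]^(1/4) = 240.5 K.
ΔT = T_surf − T_eq = 344 − 240.5.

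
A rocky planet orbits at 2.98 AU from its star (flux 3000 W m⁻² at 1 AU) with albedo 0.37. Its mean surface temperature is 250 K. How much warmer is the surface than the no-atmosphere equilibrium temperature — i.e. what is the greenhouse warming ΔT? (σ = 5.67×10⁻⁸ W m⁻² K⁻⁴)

ΔT ≈ 75.0 K

S = 3000/2.98² = 337.8 W m⁻².
T_eq = [S(1−A)/(4σ)]^(1/4) = [337.8×0.63/(4×5.67×10⁻⁸)]^(1/4) = 175.0 K.
ΔT = T_surf − T_eq = 250 − 175.0.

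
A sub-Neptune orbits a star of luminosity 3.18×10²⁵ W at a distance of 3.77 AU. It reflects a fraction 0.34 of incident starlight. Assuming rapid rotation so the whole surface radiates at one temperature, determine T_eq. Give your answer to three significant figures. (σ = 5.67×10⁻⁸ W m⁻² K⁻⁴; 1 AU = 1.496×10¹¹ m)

T_eq ≈ 69.4 K

d = 3.77 AU = 5.64×10¹¹ m.
Flux: S = L/(4πd²) = 3.18×10²⁵/(4π×(5.64×10¹¹)²) = 7.96 W m⁻².
Energy balance: absorbed = emitted ⇒ πR²·S(1−A) = 4πR²·σT_eq⁴, so T_eq⁴ = S(1−A)/(4σ).
T_eq = [7.96 × 0.66 / (4 × 5.67×10⁻⁸)]^(1/4) = (2.32×10⁷)^(1/4) = 69.4 K.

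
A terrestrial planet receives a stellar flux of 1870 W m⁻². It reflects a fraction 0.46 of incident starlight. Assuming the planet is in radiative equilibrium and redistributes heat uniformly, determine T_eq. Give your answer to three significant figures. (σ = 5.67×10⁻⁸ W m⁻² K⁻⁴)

Energy balance: absorbed = emitted ⇒ πR²·S(1−A) = 4πR²·σT_eq⁴, so T_eq⁴ = S(1−A)/(4σ).
T_eq = [1870 × 0.54 / (4 × 5.67×10⁻⁸)]^(1/4) = (4.45×10⁹)^(1/4) = 258 K.

T_eq ≈ 258 K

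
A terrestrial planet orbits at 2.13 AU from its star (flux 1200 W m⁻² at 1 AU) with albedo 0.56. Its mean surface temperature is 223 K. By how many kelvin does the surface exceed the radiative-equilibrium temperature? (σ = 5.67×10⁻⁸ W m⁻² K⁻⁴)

ΔT ≈ 72.5 K

S = 1200/2.13² = 264.5 W m⁻².
T_eq = [S(1−A)/(4σ)]^(1/4) = [264.5×0.44/(4×5.67×10⁻⁸)]^(1/4) = 150.5 K.
ΔT = T_surf − T_eq = 223 − 150.5.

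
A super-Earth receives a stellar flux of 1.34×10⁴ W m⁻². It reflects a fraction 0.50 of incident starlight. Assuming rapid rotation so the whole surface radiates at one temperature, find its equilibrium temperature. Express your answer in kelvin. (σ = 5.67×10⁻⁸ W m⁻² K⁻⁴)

T_eq ≈ 415 K

Energy balance: absorbed = emitted ⇒ πR²·S(1−A) = 4πR²·σT_eq⁴, so T_eq⁴ = S(1−A)/(4σ).
T_eq = [1.34×10⁴ × 0.50 / (4 × 5.67×10⁻⁸)]^(1/4) = (2.95×10¹⁰)^(1/4) = 415 K.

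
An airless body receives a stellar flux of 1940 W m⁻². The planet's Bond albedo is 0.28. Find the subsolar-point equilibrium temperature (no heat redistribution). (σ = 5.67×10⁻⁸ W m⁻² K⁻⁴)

At the subsolar point the surface absorbs S(1−A) and emits σT⁴ per unit area — no factor of 4, since only the local patch is in balance.
T = [1940 × 0.72 / 5.67×10⁻⁸]^(1/4) = (2.46×10¹⁰)^(1/4) = 396 K.

T_ss ≈ 396 K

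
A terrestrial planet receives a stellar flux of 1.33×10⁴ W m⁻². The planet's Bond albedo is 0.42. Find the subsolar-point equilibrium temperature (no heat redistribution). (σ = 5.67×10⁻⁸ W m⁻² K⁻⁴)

At the subsolar point the surface absorbs S(1−A) and emits σT⁴ per unit area — no factor of 4, since only the local patch is in balance.
T = [1.33×10⁴ × 0.58 / 5.67×10⁻⁸]^(1/4) = (1.36×10¹¹)^(1/4) = 607 K.

T_ss ≈ 607 K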